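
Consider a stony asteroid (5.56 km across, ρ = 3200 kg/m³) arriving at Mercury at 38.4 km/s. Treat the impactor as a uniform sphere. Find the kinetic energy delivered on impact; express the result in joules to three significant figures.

d = 5560 m; v = 38400 m/s.
Mass m = (π/6) ρ d³ = (π/6) × 3200 × (5560)³ = 2.880 × 10^14 kg
E = ½ m v² = 0.5 × 2.880 × 10^14 × (38400)² = 2.123 × 10^23 J

E ≈ 2.12 × 10^23 J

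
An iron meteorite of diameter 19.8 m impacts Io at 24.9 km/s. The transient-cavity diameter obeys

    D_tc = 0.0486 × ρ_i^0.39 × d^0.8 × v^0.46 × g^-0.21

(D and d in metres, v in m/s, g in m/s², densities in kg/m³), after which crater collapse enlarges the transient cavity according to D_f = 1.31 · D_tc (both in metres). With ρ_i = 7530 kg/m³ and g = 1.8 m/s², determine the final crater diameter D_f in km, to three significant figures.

D_f ≈ 2.10 km

v = 24900 m/s.
ρ_i^0.39 = 7530^0.39 = 32.50
d^0.8 = 19.8^0.8 = 10.90
v^0.46 = 24900^0.46 = 105.3
g^-0.21 = 1.8^-0.21 = 0.8839
D_tc = 0.0486 × 32.50 × 10.90 × 105.3 × 0.8839 = 1602 m
D_f = 1.31 × 1602 = 2099 m
     = 2.099 km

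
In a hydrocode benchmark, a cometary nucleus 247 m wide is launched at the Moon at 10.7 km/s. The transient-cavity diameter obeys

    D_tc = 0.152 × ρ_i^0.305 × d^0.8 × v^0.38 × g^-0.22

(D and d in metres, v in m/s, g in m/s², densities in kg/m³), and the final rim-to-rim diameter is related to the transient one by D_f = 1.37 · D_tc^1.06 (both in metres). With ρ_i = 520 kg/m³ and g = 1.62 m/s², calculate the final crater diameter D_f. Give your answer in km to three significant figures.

D_f ≈ 5.63 km

v = 10700 m/s.
ρ_i^0.305 = 520^0.305 = 6.736
d^0.8 = 247^0.8 = 82.06
v^0.38 = 10700^0.38 = 33.98
g^-0.22 = 1.62^-0.22 = 0.8993
D_tc = 0.152 × 6.736 × 82.06 × 33.98 × 0.8993 = 2567 m
D_f = 1.37 × (2567)^1.06 = 5633 m
     = 5.633 km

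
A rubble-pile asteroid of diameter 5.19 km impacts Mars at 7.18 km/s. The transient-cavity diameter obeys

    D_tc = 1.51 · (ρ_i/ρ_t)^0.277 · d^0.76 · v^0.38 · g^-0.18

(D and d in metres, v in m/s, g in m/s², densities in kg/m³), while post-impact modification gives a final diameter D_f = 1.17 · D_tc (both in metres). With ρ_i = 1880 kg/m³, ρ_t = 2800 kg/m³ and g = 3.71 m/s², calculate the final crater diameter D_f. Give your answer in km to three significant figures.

In SI: d = 5190 m, v = 7180 m/s.
(ρ_i/ρ_t)^0.277 = (1880/2800)^0.277 = 0.8955
d^0.76 = 5190^0.76 = 666.1
v^0.38 = 7180^0.38 = 29.20
g^-0.18 = 3.71^-0.18 = 0.7898
D_tc = 1.51 × 0.8955 × 666.1 × 29.20 × 0.7898 = 20770 m
D_f = 1.17 × 20770 = 24301 m
     = 24.30 km

D_f ≈ 24.3 km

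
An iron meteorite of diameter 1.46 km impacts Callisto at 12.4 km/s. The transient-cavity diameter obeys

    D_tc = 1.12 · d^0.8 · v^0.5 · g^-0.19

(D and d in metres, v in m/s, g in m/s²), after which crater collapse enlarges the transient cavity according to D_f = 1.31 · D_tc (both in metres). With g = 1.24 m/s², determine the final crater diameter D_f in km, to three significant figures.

In SI: d = 1460 m, v = 12400 m/s.
d^0.8 = 1460^0.8 = 340.0
v^0.5 = 12400^0.5 = 111.4
g^-0.19 = 1.24^-0.19 = 0.9600
D_tc = 1.12 × 340.0 × 111.4 × 0.9600 = 40720 m
D_f = 1.31 × 40720 = 53343 m
     = 53.34 km

D_f ≈ 53.3 km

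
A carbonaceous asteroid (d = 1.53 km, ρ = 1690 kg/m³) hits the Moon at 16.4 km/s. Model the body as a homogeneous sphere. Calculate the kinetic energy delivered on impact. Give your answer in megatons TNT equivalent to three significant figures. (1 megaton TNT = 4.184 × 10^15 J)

E ≈ 1.02 × 10^5 Mt TNT

d = 1530 m; v = 16400 m/s.
Mass m = (π/6) ρ d³ = (π/6) × 1690 × (1530)³ = 3.169 × 10^12 kg
E = ½ m v² = 0.5 × 3.169 × 10^12 × (16400)² = 4.262 × 10^20 J
   = 4.262 × 10^20 / 4.184×10^15 = 1.019 × 10^5 Mt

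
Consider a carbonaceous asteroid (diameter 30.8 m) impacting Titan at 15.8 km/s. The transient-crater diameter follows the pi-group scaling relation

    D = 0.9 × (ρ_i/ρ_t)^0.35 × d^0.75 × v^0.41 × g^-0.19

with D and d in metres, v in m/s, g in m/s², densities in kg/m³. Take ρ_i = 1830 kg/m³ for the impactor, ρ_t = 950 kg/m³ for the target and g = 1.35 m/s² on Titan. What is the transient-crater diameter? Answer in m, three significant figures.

D ≈ 736 m

In SI units: v = 15800 m/s.
(ρ_i/ρ_t)^0.35 = (1830/950)^0.35 = 1.258
d^0.75 = 30.8^0.75 = 13.07
v^0.41 = 15800^0.41 = 52.66
g^-0.19 = 1.35^-0.19 = 0.9446
D = 0.9 × 1.258 × 13.07 × 52.66 × 0.9446 = 736.1 m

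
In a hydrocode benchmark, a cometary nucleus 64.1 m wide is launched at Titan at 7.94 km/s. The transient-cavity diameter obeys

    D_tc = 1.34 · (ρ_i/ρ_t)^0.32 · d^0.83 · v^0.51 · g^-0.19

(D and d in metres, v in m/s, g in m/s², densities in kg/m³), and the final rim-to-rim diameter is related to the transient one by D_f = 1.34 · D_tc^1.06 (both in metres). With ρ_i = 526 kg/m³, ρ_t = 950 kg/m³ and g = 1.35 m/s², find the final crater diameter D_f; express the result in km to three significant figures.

v = 7940 m/s.
(ρ_i/ρ_t)^0.32 = (526/950)^0.32 = 0.8276
d^0.83 = 64.1^0.83 = 31.60
v^0.51 = 7940^0.51 = 97.48
g^-0.19 = 1.35^-0.19 = 0.9446
D_tc = 1.34 × 0.8276 × 31.60 × 97.48 × 0.9446 = 3227 m
D_f = 1.34 × (3227)^1.06 = 7022 m
     = 7.022 km

D_f ≈ 7.02 km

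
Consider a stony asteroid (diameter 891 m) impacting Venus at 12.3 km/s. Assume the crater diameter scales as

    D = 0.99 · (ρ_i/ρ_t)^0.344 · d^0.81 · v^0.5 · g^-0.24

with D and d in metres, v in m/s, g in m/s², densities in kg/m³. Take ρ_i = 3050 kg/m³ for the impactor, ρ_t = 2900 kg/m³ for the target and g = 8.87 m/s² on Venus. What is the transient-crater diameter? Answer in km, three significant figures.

In SI units: v = 12300 m/s.
(ρ_i/ρ_t)^0.344 = (3050/2900)^0.344 = 1.017
d^0.81 = 891^0.81 = 245.1
v^0.5 = 12300^0.5 = 110.9
g^-0.24 = 8.87^-0.24 = 0.5922
D = 0.99 × 1.017 × 245.1 × 110.9 × 0.5922 = 16207 m
   = 16.21 km

D ≈ 16.2 km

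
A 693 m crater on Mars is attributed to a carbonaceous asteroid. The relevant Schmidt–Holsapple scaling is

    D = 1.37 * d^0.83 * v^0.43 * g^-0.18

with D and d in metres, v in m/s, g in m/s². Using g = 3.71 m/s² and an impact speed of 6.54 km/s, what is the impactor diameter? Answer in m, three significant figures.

Rearranging for d: d = [D / (1.37 · 6540^0.43 · 3.71^-0.18)]^(1/0.83).
6540^0.43 = 43.72
3.71^-0.18 = 0.7898
Denominator = 1.37 × 43.72 × 0.7898 = 47.31
D / 47.31 = 693 / 47.31 = 14.65
d = 14.65^(1/0.83) = 14.65^1.2048 = 25.39 m

d ≈ 25.4 m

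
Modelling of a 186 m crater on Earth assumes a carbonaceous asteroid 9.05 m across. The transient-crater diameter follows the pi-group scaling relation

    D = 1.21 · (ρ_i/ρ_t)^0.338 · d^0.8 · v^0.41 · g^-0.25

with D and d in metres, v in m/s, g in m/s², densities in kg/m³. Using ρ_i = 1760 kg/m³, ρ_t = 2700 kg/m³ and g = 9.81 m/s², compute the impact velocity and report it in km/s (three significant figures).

v ≈ 16.8 km/s

Rearranging for v: v = [D / (1.21 · (1760/2700)^0.338 · 9.05^0.8 · 9.81^-0.25)]^(1/0.41).
(1760/2700)^0.338 = 0.8653
9.05^0.8 = 5.825
9.81^-0.25 = 0.5650
Denominator = 1.21 × 0.8653 × 5.825 × 0.5650 = 3.446
D / 3.446 = 186 / 3.446 = 53.98
v = 53.98^(1/0.41) = 53.98^2.439 = 16785 m/s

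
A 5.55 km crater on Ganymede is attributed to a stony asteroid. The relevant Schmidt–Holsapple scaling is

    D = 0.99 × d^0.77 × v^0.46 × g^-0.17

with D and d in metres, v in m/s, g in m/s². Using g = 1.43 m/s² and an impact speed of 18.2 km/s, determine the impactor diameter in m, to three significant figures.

Rearranging for d: d = [D / (0.99 · 18200^0.46 · 1.43^-0.17)]^(1/0.77).
D = 5550 m.
18200^0.46 = 91.12
1.43^-0.17 = 0.9410
Denominator = 0.99 × 91.12 × 0.9410 = 84.89
D / 84.89 = 5550 / 84.89 = 65.38
d = 65.38^(1/0.77) = 65.38^1.2987 = 227.9 m

d ≈ 228 m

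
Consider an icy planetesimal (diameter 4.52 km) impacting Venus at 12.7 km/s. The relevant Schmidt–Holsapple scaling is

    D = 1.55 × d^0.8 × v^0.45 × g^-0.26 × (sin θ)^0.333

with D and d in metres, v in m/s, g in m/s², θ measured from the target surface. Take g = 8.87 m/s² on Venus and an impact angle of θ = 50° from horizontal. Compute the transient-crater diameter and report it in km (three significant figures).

D ≈ 47.4 km

In SI units: d = 4520 m, v = 12700 m/s.
d^0.8 = 4520^0.8 = 839.7
v^0.45 = 12700^0.45 = 70.26
g^-0.26 = 8.87^-0.26 = 0.5669
(sin 50°)^0.333 = 0.7660^0.333 = 0.9151
D = 1.55 × 839.7 × 70.26 × 0.5669 × 0.9151 = 47439 m
   = 47.44 km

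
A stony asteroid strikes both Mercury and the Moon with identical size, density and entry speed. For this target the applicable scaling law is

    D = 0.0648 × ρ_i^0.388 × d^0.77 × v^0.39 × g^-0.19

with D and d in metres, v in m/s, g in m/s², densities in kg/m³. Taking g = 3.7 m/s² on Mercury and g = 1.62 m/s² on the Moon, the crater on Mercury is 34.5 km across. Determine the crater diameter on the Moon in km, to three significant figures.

D ≈ 40.4 km

All impactor-dependent factors cancel in the ratio, leaving D_Moon/D_Mercury = (g_Moon/g_Mercury)^-0.19.
(1.62/3.7)^-0.19 = 0.4378^-0.19 = 1.170
D_Moon = 1.170 × 34.5 km = 40.4 km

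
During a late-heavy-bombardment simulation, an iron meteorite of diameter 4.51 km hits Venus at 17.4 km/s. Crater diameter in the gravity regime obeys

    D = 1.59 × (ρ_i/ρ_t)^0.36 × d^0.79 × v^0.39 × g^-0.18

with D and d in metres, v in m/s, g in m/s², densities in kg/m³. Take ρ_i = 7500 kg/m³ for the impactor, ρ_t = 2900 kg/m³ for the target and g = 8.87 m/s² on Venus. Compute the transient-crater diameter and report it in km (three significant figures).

In SI units: d = 4510 m, v = 17400 m/s.
(ρ_i/ρ_t)^0.36 = (7500/2900)^0.36 = 1.408
d^0.79 = 4510^0.79 = 770.5
v^0.39 = 17400^0.39 = 45.06
g^-0.18 = 8.87^-0.18 = 0.6751
D = 1.59 × 1.408 × 770.5 × 45.06 × 0.6751 = 52472 m
   = 52.47 km

D ≈ 52.5 km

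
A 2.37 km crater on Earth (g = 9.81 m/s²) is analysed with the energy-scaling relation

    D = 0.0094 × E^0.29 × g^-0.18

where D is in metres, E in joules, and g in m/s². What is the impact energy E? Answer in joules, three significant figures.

E ≈ 1.75 × 10^19 J

Rearranging: E = [D / (0.0094 · g^-0.18)]^(1/0.29).
D = 2370 m.
g^-0.18 = 9.81^-0.18 = 0.6630
D / (0.0094 × 0.6630) = 2370 / (6.232 × 10^-3) = 3.803 × 10^5
E = (3.803 × 10^5)^3.4483 = 1.746 × 10^19 J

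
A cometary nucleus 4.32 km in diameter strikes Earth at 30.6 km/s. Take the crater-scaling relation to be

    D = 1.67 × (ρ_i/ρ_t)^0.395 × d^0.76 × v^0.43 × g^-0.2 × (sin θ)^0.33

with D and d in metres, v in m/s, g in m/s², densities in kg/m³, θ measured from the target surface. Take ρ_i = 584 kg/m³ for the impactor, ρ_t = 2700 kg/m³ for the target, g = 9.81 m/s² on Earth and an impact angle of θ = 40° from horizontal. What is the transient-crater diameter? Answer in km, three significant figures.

In SI units: d = 4320 m, v = 30600 m/s.
(ρ_i/ρ_t)^0.395 = (584/2700)^0.395 = 0.5462
d^0.76 = 4320^0.76 = 579.4
v^0.43 = 30600^0.43 = 84.89
g^-0.2 = 9.81^-0.2 = 0.6334
(sin 40°)^0.33 = 0.6428^0.33 = 0.8643
D = 1.67 × 0.5462 × 579.4 × 84.89 × 0.6334 × 0.8643 = 24561 m
   = 24.56 km

D ≈ 24.6 km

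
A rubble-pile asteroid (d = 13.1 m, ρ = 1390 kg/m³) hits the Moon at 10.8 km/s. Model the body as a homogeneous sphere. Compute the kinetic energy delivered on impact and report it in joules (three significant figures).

v = 10800 m/s.
Mass m = (π/6) ρ d³ = (π/6) × 1390 × (13.1)³ = 1.636 × 10^6 kg
E = ½ m v² = 0.5 × 1.636 × 10^6 × (10800)² = 9.541 × 10^13 J

E ≈ 9.54 × 10^13 J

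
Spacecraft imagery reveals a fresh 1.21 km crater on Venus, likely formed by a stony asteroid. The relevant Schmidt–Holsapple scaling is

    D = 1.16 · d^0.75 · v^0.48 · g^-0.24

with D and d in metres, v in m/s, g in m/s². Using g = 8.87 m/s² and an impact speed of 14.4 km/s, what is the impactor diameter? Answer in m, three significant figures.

d ≈ 46.4 m

Rearranging for d: d = [D / (1.16 · 14400^0.48 · 8.87^-0.24)]^(1/0.75).
D = 1210 m.
14400^0.48 = 99.09
8.87^-0.24 = 0.5922
Denominator = 1.16 × 99.09 × 0.5922 = 68.07
D / 68.07 = 1210 / 68.07 = 17.78
d = 17.78^(1/0.75) = 17.78^1.3333 = 46.40 m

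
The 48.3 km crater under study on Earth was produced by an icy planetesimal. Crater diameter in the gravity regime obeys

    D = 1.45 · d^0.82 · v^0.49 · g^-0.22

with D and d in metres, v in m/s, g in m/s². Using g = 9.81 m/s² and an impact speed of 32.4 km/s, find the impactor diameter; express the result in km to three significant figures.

Rearranging for d: d = [D / (1.45 · 32400^0.49 · 9.81^-0.22)]^(1/0.82).
D = 48300 m.
32400^0.49 = 162.2
9.81^-0.22 = 0.6051
Denominator = 1.45 × 162.2 × 0.6051 = 142.3
D / 142.3 = 48300 / 142.3 = 339.4
d = 339.4^(1/0.82) = 339.4^1.2195 = 1220 m

d ≈ 1.22 km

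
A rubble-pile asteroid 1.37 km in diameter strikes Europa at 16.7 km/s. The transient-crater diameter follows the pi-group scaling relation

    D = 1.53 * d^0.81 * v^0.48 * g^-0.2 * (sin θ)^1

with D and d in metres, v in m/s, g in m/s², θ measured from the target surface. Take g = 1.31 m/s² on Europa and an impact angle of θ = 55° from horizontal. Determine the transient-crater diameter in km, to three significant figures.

D ≈ 43.9 km

In SI units: d = 1370 m, v = 16700 m/s.
d^0.81 = 1370^0.81 = 347.3
v^0.48 = 16700^0.48 = 106.4
g^-0.2 = 1.31^-0.2 = 0.9474
(sin 55°)^1 = 0.8192^1 = 0.8192
D = 1.53 × 347.3 × 106.4 × 0.9474 × 0.8192 = 43879 m
   = 43.88 km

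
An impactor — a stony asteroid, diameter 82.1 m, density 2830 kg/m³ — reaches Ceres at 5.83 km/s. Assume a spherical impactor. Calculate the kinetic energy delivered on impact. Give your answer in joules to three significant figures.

E ≈ 1.39 × 10^16 J

v = 5830 m/s.
Mass m = (π/6) ρ d³ = (π/6) × 2830 × (82.1)³ = 8.200 × 10^8 kg
E = ½ m v² = 0.5 × 8.200 × 10^8 × (5830)² = 1.394 × 10^16 J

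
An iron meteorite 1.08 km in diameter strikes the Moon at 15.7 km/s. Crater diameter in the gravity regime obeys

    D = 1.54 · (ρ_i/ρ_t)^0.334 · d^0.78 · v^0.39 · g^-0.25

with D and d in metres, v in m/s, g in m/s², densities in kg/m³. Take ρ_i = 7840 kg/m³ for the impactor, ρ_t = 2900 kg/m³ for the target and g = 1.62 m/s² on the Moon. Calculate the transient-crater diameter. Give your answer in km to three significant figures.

In SI units: d = 1080 m, v = 15700 m/s.
(ρ_i/ρ_t)^0.334 = (7840/2900)^0.334 = 1.394
d^0.78 = 1080^0.78 = 232.3
v^0.39 = 15700^0.39 = 43.29
g^-0.25 = 1.62^-0.25 = 0.8864
D = 1.54 × 1.394 × 232.3 × 43.29 × 0.8864 = 19136 m
   = 19.14 km

D ≈ 19.1 km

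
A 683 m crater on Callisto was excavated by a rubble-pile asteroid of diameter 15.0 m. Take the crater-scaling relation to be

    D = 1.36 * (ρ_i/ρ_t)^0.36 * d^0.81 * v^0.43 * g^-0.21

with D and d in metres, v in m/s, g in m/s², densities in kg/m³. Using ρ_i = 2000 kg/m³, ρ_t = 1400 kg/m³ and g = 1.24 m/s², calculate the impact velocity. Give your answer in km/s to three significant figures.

Rearranging for v: v = [D / (1.36 · (2000/1400)^0.36 · 15^0.81 · 1.24^-0.21)]^(1/0.43).
(2000/1400)^0.36 = 1.137
15^0.81 = 8.967
1.24^-0.21 = 0.9558
Denominator = 1.36 × 1.137 × 8.967 × 0.9558 = 13.25
D / 13.25 = 683 / 13.25 = 51.55
v = 51.55^(1/0.43) = 51.55^2.3256 = 9593 m/s

v ≈ 9.59 km/s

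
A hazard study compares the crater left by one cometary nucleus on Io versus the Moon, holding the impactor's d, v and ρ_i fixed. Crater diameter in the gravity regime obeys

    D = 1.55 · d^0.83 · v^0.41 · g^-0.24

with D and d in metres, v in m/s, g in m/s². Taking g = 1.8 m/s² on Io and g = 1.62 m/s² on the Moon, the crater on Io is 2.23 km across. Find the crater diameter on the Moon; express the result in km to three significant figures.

All impactor-dependent factors cancel in the ratio, leaving D_Moon/D_Io = (g_Moon/g_Io)^-0.24.
(1.62/1.8)^-0.24 = 0.9000^-0.24 = 1.026
D_Moon = 1.026 × 2.23 km = 2.29 km

D ≈ 2.29 km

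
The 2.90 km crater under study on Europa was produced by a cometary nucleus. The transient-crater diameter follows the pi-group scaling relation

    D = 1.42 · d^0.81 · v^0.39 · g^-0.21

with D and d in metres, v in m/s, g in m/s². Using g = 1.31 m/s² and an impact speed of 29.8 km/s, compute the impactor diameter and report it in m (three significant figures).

Rearranging for d: d = [D / (1.42 · 29800^0.39 · 1.31^-0.21)]^(1/0.81).
D = 2900 m.
29800^0.39 = 55.58
1.31^-0.21 = 0.9449
Denominator = 1.42 × 55.58 × 0.9449 = 74.57
D / 74.57 = 2900 / 74.57 = 38.89
d = 38.89^(1/0.81) = 38.89^1.2346 = 91.79 m

d ≈ 91.8 m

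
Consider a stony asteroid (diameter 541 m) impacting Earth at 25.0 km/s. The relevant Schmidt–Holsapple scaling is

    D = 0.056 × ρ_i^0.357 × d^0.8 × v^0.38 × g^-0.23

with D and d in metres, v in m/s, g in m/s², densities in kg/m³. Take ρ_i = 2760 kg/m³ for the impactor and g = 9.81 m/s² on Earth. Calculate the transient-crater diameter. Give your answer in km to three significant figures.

D ≈ 4.04 km

In SI units: v = 25000 m/s.
ρ_i^0.357 = 2760^0.357 = 16.92
d^0.8 = 541^0.8 = 153.7
v^0.38 = 25000^0.38 = 46.90
g^-0.23 = 9.81^-0.23 = 0.5914
D = 0.056 × 16.92 × 153.7 × 46.90 × 0.5914 = 4039 m
   = 4.039 km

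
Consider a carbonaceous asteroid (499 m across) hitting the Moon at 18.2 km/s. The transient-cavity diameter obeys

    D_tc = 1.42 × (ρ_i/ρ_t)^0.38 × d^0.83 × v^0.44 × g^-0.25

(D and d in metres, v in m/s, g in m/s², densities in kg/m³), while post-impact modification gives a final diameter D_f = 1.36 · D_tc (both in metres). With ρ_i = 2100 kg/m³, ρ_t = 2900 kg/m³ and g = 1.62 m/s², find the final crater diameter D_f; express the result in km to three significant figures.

v = 18200 m/s.
(ρ_i/ρ_t)^0.38 = (2100/2900)^0.38 = 0.8846
d^0.83 = 499^0.83 = 173.5
v^0.44 = 18200^0.44 = 74.89
g^-0.25 = 1.62^-0.25 = 0.8864
D_tc = 1.42 × 0.8846 × 173.5 × 74.89 × 0.8864 = 14470 m
D_f = 1.36 × 14470 = 19679 m
     = 19.68 km

D_f ≈ 19.7 km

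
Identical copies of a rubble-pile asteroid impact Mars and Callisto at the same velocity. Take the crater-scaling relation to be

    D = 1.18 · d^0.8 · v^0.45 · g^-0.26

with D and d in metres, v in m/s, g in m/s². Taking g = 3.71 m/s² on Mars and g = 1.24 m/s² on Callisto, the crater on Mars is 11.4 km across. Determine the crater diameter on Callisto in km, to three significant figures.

All impactor-dependent factors cancel in the ratio, leaving D_Callisto/D_Mars = (g_Callisto/g_Mars)^-0.26.
(1.24/3.71)^-0.26 = 0.3342^-0.26 = 1.330
D_Callisto = 1.330 × 11.4 km = 15.2 km

D ≈ 15.2 km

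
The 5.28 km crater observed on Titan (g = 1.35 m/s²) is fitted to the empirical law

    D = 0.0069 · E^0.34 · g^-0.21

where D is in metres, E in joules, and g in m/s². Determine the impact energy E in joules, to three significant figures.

Rearranging: E = [D / (0.0069 · g^-0.21)]^(1/0.34).
D = 5280 m.
g^-0.21 = 1.35^-0.21 = 0.9389
D / (0.0069 × 0.9389) = 5280 / (6.478 × 10^-3) = 8.151 × 10^5
E = (8.151 × 10^5)^2.9412 = 2.433 × 10^17 J

E ≈ 2.43 × 10^17 J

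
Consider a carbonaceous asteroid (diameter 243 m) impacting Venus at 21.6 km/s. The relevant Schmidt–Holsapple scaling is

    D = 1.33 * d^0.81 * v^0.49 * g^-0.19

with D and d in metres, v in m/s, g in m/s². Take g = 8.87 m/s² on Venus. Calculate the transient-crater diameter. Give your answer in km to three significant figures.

In SI units: v = 21600 m/s.
d^0.81 = 243^0.81 = 85.57
v^0.49 = 21600^0.49 = 133.0
g^-0.19 = 8.87^-0.19 = 0.6605
D = 1.33 × 85.57 × 133.0 × 0.6605 = 9998 m
   = 9.998 km

D ≈ 10.0 km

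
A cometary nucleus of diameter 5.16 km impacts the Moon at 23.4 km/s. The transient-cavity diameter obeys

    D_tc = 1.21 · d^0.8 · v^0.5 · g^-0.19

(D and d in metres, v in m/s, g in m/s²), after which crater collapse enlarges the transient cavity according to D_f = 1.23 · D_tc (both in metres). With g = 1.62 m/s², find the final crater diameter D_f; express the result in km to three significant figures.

D_f ≈ 194 km

In SI: d = 5160 m, v = 23400 m/s.
d^0.8 = 5160^0.8 = 933.5
v^0.5 = 23400^0.5 = 153.0
g^-0.19 = 1.62^-0.19 = 0.9124
D_tc = 1.21 × 933.5 × 153.0 × 0.9124 = 1.577 × 10^5 m
D_f = 1.23 × 1.577 × 10^5 = 1.940 × 10^5 m
     = 194.0 km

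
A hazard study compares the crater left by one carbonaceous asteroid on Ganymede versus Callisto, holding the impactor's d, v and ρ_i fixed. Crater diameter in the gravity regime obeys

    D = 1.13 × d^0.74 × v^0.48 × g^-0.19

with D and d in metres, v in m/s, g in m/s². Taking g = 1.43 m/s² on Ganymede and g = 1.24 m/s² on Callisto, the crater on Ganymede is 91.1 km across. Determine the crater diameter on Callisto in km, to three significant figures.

D ≈ 93.6 km

All impactor-dependent factors cancel in the ratio, leaving D_Callisto/D_Ganymede = (g_Callisto/g_Ganymede)^-0.19.
(1.24/1.43)^-0.19 = 0.8671^-0.19 = 1.027
D_Callisto = 1.027 × 91.1 km = 93.6 km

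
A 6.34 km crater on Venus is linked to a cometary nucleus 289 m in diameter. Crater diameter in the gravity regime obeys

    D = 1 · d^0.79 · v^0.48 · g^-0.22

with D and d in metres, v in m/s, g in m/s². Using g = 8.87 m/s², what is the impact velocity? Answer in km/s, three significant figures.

Rearranging for v: v = [D / (1 · 289^0.79 · 8.87^-0.22)]^(1/0.48).
D = 6340 m.
289^0.79 = 87.92
8.87^-0.22 = 0.6187
Denominator = 1 × 87.92 × 0.6187 = 54.40
D / 54.40 = 6340 / 54.40 = 116.5
v = 116.5^(1/0.48) = 116.5^2.0833 = 20173 m/s

v ≈ 20.2 km/s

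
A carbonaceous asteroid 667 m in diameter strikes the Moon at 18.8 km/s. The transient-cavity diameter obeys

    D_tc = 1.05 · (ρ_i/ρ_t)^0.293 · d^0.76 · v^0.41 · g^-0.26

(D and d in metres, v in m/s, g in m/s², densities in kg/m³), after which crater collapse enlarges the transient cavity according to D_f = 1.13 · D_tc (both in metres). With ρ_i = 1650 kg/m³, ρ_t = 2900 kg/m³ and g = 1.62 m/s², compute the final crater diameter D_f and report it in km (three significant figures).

v = 18800 m/s.
(ρ_i/ρ_t)^0.293 = (1650/2900)^0.293 = 0.8477
d^0.76 = 667^0.76 = 140.1
v^0.41 = 18800^0.41 = 56.55
g^-0.26 = 1.62^-0.26 = 0.8821
D_tc = 1.05 × 0.8477 × 140.1 × 56.55 × 0.8821 = 6220 m
D_f = 1.13 × 6220 = 7029 m
     = 7.029 km

D_f ≈ 7.03 km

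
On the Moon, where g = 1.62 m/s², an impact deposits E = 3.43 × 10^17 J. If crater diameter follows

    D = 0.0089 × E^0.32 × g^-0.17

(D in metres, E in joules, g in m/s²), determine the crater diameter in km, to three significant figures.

D ≈ 3.35 km

E^0.32 = (3.43 × 10^17)^0.32 = 4.086 × 10^5
g^-0.17 = 1.62^-0.17 = 0.9213
D = 0.0089 × 4.086 × 10^5 × 0.9213 = 3350 m
   = 3.350 km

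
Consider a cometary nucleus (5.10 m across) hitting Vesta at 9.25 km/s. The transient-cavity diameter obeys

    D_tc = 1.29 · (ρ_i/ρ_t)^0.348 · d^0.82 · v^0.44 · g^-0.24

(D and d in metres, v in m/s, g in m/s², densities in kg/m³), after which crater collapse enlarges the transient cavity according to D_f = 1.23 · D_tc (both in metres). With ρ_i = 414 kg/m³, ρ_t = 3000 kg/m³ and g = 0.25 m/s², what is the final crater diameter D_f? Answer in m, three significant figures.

v = 9250 m/s.
(ρ_i/ρ_t)^0.348 = (414/3000)^0.348 = 0.5020
d^0.82 = 5.1^0.82 = 3.804
v^0.44 = 9250^0.44 = 55.60
g^-0.24 = 0.25^-0.24 = 1.395
D_tc = 1.29 × 0.5020 × 3.804 × 55.60 × 1.395 = 191.1 m
D_f = 1.23 × 191.1 = 235.1 m

D_f ≈ 235 m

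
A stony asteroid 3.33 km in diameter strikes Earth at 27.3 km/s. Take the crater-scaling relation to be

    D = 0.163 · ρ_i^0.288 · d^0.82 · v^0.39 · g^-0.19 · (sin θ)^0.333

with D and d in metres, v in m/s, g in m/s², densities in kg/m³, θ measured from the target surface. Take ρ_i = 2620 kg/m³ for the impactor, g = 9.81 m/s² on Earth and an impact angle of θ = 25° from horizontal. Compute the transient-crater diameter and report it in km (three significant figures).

D ≈ 31.8 km

In SI units: d = 3330 m, v = 27300 m/s.
ρ_i^0.288 = 2620^0.288 = 9.649
d^0.82 = 3330^0.82 = 773.4
v^0.39 = 27300^0.39 = 53.72
g^-0.19 = 9.81^-0.19 = 0.6480
(sin 25°)^0.333 = 0.4226^0.333 = 0.7506
D = 0.163 × 9.649 × 773.4 × 53.72 × 0.6480 × 0.7506 = 31783 m
   = 31.78 km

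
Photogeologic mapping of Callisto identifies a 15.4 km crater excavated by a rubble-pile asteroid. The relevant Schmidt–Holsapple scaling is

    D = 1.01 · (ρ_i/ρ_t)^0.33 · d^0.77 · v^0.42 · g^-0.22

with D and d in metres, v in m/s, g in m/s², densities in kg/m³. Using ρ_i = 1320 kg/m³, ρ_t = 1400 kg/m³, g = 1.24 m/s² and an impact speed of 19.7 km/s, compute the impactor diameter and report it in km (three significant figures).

Rearranging for d: d = [D / (1.01 · (1320/1400)^0.33 · 19700^0.42 · 1.24^-0.22)]^(1/0.77).
D = 15400 m.
(1320/1400)^0.33 = 0.9808
19700^0.42 = 63.63
1.24^-0.22 = 0.9538
Denominator = 1.01 × 0.9808 × 63.63 × 0.9538 = 60.12
D / 60.12 = 15400 / 60.12 = 256.2
d = 256.2^(1/0.77) = 256.2^1.2987 = 1343 m

d ≈ 1.34 km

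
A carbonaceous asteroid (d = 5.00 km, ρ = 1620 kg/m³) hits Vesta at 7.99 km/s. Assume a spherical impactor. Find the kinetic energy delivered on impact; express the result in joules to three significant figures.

E ≈ 3.38 × 10^21 J

d = 5000 m; v = 7990 m/s.
Mass m = (π/6) ρ d³ = (π/6) × 1620 × (5000)³ = 1.060 × 10^14 kg
E = ½ m v² = 0.5 × 1.060 × 10^14 × (7990)² = 3.384 × 10^21 J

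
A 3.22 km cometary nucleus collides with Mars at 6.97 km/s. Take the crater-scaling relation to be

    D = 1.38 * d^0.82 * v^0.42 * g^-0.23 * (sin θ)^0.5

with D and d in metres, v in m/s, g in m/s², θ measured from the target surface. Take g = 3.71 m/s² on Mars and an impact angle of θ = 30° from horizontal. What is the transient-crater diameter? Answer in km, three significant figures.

D ≈ 22.3 km

In SI units: d = 3220 m, v = 6970 m/s.
d^0.82 = 3220^0.82 = 752.4
v^0.42 = 6970^0.42 = 41.13
g^-0.23 = 3.71^-0.23 = 0.7397
(sin 30°)^0.5 = 0.5000^0.5 = 0.7071
D = 1.38 × 752.4 × 41.13 × 0.7397 × 0.7071 = 22337 m
   = 22.34 km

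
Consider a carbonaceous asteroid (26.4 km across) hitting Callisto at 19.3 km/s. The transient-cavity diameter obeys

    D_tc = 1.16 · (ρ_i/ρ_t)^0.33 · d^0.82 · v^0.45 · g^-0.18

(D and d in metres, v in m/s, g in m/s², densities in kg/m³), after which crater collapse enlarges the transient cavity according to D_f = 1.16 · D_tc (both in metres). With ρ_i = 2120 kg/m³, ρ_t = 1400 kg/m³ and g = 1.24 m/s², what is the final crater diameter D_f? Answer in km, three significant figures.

In SI: d = 26400 m, v = 19300 m/s.
(ρ_i/ρ_t)^0.33 = (2120/1400)^0.33 = 1.147
d^0.82 = 26400^0.82 = 4224
v^0.45 = 19300^0.45 = 84.82
g^-0.18 = 1.24^-0.18 = 0.9620
D_tc = 1.16 × 1.147 × 4224 × 84.82 × 0.9620 = 4.586 × 10^5 m
D_f = 1.16 × 4.586 × 10^5 = 5.320 × 10^5 m
     = 532.0 km

D_f ≈ 532 km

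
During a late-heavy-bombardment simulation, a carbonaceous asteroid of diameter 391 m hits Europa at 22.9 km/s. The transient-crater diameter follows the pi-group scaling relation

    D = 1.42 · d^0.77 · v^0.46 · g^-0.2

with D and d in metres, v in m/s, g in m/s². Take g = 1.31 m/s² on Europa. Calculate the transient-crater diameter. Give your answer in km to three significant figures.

In SI units: v = 22900 m/s.
d^0.77 = 391^0.77 = 99.08
v^0.46 = 22900^0.46 = 101.3
g^-0.2 = 1.31^-0.2 = 0.9474
D = 1.42 × 99.08 × 101.3 × 0.9474 = 13503 m
   = 13.50 km

D ≈ 13.5 km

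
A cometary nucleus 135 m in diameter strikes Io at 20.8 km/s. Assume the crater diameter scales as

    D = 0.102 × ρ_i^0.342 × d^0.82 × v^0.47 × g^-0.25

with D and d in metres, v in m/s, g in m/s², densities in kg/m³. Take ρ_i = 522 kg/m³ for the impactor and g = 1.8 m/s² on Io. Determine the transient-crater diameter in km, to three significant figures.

D ≈ 4.47 km

In SI units: v = 20800 m/s.
ρ_i^0.342 = 522^0.342 = 8.500
d^0.82 = 135^0.82 = 55.83
v^0.47 = 20800^0.47 = 107.0
g^-0.25 = 1.8^-0.25 = 0.8633
D = 0.102 × 8.500 × 55.83 × 107.0 × 0.8633 = 4471 m
   = 4.471 km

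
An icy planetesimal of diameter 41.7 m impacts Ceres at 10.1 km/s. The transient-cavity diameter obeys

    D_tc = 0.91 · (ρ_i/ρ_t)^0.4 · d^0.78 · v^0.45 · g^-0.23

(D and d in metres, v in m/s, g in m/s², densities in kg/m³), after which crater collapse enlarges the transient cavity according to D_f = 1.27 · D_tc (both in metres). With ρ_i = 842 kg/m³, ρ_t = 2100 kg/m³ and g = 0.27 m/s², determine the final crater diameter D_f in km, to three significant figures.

v = 10100 m/s.
(ρ_i/ρ_t)^0.4 = (842/2100)^0.4 = 0.6938
d^0.78 = 41.7^0.78 = 18.35
v^0.45 = 10100^0.45 = 63.38
g^-0.23 = 0.27^-0.23 = 1.351
D_tc = 0.91 × 0.6938 × 18.35 × 63.38 × 1.351 = 992.0 m
D_f = 1.27 × 992.0 = 1260 m
     = 1.260 km

D_f ≈ 1.26 km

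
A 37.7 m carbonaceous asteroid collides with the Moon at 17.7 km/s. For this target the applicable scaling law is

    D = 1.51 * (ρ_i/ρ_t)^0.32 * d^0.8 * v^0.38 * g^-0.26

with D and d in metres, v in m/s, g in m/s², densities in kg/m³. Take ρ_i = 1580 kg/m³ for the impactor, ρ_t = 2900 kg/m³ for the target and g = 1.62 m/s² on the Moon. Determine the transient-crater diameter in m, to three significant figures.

D ≈ 823 m

In SI units: v = 17700 m/s.
(ρ_i/ρ_t)^0.32 = (1580/2900)^0.32 = 0.8234
d^0.8 = 37.7^0.8 = 18.24
v^0.38 = 17700^0.38 = 41.14
g^-0.26 = 1.62^-0.26 = 0.8821
D = 1.51 × 0.8234 × 18.24 × 41.14 × 0.8821 = 823.0 m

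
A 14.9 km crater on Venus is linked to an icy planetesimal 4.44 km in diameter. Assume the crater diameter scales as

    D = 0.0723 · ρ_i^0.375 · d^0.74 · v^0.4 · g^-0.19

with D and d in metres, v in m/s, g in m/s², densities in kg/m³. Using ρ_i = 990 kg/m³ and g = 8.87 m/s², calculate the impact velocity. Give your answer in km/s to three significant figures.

v ≈ 15.1 km/s

Rearranging for v: v = [D / (0.0723 · 990^0.375 · 4440^0.74 · 8.87^-0.19)]^(1/0.4).
D = 14900 m.
990^0.375 = 13.29
4440^0.74 = 500.1
8.87^-0.19 = 0.6605
Denominator = 0.0723 × 13.29 × 500.1 × 0.6605 = 317.4
D / 317.4 = 14900 / 317.4 = 46.94
v = 46.94^(1/0.4) = 46.94^2.5 = 15096 m/s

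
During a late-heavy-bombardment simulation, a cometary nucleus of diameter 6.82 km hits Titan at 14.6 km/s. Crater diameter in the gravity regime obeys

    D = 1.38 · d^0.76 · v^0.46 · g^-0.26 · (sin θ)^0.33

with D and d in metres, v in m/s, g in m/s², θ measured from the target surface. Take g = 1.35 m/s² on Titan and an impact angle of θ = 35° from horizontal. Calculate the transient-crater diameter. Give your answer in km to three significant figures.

D ≈ 71.7 km

In SI units: d = 6820 m, v = 14600 m/s.
d^0.76 = 6820^0.76 = 819.7
v^0.46 = 14600^0.46 = 82.34
g^-0.26 = 1.35^-0.26 = 0.9249
(sin 35°)^0.33 = 0.5736^0.33 = 0.8324
D = 1.38 × 819.7 × 82.34 × 0.9249 × 0.8324 = 71709 m
   = 71.71 km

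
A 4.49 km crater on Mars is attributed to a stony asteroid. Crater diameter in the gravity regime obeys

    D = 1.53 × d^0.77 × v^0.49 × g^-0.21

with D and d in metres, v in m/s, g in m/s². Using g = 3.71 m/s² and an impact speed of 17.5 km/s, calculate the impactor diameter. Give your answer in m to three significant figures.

d ≈ 90.9 m

Rearranging for d: d = [D / (1.53 · 17500^0.49 · 3.71^-0.21)]^(1/0.77).
D = 4490 m.
17500^0.49 = 120.0
3.71^-0.21 = 0.7593
Denominator = 1.53 × 120.0 × 0.7593 = 139.4
D / 139.4 = 4490 / 139.4 = 32.21
d = 32.21^(1/0.77) = 32.21^1.2987 = 90.87 m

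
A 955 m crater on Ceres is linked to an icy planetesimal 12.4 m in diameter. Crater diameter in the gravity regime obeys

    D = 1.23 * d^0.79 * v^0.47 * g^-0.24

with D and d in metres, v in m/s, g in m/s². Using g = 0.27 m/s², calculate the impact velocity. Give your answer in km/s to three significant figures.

v ≈ 10.5 km/s

Rearranging for v: v = [D / (1.23 · 12.4^0.79 · 0.27^-0.24)]^(1/0.47).
12.4^0.79 = 7.308
0.27^-0.24 = 1.369
Denominator = 1.23 × 7.308 × 1.369 = 12.31
D / 12.31 = 955 / 12.31 = 77.58
v = 77.58^(1/0.47) = 77.58^2.1277 = 10491 m/s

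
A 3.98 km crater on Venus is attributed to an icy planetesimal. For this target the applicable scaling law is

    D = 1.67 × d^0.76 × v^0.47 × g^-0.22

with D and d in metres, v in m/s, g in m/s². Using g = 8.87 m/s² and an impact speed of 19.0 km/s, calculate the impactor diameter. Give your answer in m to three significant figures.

Rearranging for d: d = [D / (1.67 · 19000^0.47 · 8.87^-0.22)]^(1/0.76).
D = 3980 m.
19000^0.47 = 102.6
8.87^-0.22 = 0.6187
Denominator = 1.67 × 102.6 × 0.6187 = 106.0
D / 106.0 = 3980 / 106.0 = 37.55
d = 37.55^(1/0.76) = 37.55^1.3158 = 118.0 m

d ≈ 118 m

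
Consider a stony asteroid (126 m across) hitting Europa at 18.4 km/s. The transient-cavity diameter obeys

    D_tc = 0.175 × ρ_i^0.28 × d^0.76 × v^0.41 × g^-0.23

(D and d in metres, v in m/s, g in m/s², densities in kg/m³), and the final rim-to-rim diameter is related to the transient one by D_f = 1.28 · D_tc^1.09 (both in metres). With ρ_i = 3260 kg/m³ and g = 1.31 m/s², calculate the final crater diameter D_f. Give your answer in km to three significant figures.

v = 18400 m/s.
ρ_i^0.28 = 3260^0.28 = 9.632
d^0.76 = 126^0.76 = 39.47
v^0.41 = 18400^0.41 = 56.05
g^-0.23 = 1.31^-0.23 = 0.9398
D_tc = 0.175 × 9.632 × 39.47 × 56.05 × 0.9398 = 3505 m
D_f = 1.28 × (3505)^1.09 = 9352 m
     = 9.352 km

D_f ≈ 9.35 km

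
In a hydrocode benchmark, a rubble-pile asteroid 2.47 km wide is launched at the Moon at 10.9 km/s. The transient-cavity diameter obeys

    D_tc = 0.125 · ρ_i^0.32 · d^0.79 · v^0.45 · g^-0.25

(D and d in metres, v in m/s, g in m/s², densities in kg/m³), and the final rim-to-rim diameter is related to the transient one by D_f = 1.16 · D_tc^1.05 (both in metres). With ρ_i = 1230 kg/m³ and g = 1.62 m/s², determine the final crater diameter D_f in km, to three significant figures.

D_f ≈ 66.3 km

In SI: d = 2470 m, v = 10900 m/s.
ρ_i^0.32 = 1230^0.32 = 9.745
d^0.79 = 2470^0.79 = 478.9
v^0.45 = 10900^0.45 = 65.59
g^-0.25 = 1.62^-0.25 = 0.8864
D_tc = 0.125 × 9.745 × 478.9 × 65.59 × 0.8864 = 33920 m
D_f = 1.16 × (33920)^1.05 = 66288 m
     = 66.29 km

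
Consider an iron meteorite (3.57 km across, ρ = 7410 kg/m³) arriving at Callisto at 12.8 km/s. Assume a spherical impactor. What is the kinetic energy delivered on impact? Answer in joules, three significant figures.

E ≈ 1.45 × 10^22 J

d = 3570 m; v = 12800 m/s.
Mass m = (π/6) ρ d³ = (π/6) × 7410 × (3570)³ = 1.765 × 10^14 kg
E = ½ m v² = 0.5 × 1.765 × 10^14 × (12800)² = 1.446 × 10^22 J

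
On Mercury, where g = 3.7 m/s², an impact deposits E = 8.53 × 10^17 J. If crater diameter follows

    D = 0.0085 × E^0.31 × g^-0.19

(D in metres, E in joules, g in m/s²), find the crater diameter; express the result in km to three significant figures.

D ≈ 2.40 km

E^0.31 = (8.53 × 10^17)^0.31 = 3.619 × 10^5
g^-0.19 = 3.7^-0.19 = 0.7799
D = 0.0085 × 3.619 × 10^5 × 0.7799 = 2399 m
   = 2.399 km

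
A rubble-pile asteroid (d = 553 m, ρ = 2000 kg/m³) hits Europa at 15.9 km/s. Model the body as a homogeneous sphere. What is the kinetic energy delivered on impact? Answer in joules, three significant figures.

E ≈ 2.24 × 10^19 J

v = 15900 m/s.
Mass m = (π/6) ρ d³ = (π/6) × 2000 × (553)³ = 1.771 × 10^11 kg
E = ½ m v² = 0.5 × 1.771 × 10^11 × (15900)² = 2.239 × 10^19 J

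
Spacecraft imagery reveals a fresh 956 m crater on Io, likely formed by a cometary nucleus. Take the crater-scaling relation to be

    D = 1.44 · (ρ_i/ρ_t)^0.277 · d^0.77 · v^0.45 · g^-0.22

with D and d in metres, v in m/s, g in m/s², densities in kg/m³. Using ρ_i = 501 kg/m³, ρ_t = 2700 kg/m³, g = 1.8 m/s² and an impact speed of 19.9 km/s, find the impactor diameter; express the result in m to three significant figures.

Rearranging for d: d = [D / (1.44 · (501/2700)^0.277 · 19900^0.45 · 1.8^-0.22)]^(1/0.77).
(501/2700)^0.277 = 0.6271
19900^0.45 = 86.00
1.8^-0.22 = 0.8787
Denominator = 1.44 × 0.6271 × 86.00 × 0.8787 = 68.24
D / 68.24 = 956 / 68.24 = 14.01
d = 14.01^(1/0.77) = 14.01^1.2987 = 30.82 m

d ≈ 30.8 m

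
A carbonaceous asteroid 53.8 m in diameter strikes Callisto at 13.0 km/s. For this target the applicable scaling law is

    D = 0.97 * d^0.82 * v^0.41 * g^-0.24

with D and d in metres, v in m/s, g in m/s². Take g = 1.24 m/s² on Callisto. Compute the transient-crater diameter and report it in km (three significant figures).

D ≈ 1.18 km

In SI units: v = 13000 m/s.
d^0.82 = 53.8^0.82 = 26.26
v^0.41 = 13000^0.41 = 48.61
g^-0.24 = 1.24^-0.24 = 0.9497
D = 0.97 × 26.26 × 48.61 × 0.9497 = 1176 m
   = 1.176 km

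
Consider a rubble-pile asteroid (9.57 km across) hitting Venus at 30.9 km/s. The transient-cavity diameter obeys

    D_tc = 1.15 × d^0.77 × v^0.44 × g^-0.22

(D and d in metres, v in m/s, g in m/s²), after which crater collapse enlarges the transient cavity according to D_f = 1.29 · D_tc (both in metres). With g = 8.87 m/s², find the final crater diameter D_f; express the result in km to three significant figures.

D_f ≈ 101 km

In SI: d = 9570 m, v = 30900 m/s.
d^0.77 = 9570^0.77 = 1162
v^0.44 = 30900^0.44 = 94.53
g^-0.22 = 8.87^-0.22 = 0.6187
D_tc = 1.15 × 1162 × 94.53 × 0.6187 = 78150 m
D_f = 1.29 × 78150 = 1.008 × 10^5 m
     = 100.8 km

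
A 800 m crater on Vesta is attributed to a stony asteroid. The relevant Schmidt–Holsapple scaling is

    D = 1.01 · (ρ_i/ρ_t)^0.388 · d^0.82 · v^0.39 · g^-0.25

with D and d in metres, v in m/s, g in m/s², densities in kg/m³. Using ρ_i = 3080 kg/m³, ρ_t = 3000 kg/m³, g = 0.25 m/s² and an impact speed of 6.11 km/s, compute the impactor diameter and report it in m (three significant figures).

d ≈ 35.1 m

Rearranging for d: d = [D / (1.01 · (3080/3000)^0.388 · 6110^0.39 · 0.25^-0.25)]^(1/0.82).
(3080/3000)^0.388 = 1.010
6110^0.39 = 29.96
0.25^-0.25 = 1.414
Denominator = 1.01 × 1.010 × 29.96 × 1.414 = 43.21
D / 43.21 = 800 / 43.21 = 18.51
d = 18.51^(1/0.82) = 18.51^1.2195 = 35.12 m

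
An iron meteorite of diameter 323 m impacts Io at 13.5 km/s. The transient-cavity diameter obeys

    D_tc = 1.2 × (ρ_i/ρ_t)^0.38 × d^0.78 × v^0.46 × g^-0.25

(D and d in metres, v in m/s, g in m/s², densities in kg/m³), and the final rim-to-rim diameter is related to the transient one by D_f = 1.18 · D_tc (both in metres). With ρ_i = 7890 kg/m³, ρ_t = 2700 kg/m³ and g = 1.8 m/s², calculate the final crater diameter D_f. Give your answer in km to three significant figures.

D_f ≈ 13.2 km

v = 13500 m/s.
(ρ_i/ρ_t)^0.38 = (7890/2700)^0.38 = 1.503
d^0.78 = 323^0.78 = 90.61
v^0.46 = 13500^0.46 = 79.42
g^-0.25 = 1.8^-0.25 = 0.8633
D_tc = 1.2 × 1.503 × 90.61 × 79.42 × 0.8633 = 11200 m
D_f = 1.18 × 11200 = 13216 m
     = 13.22 km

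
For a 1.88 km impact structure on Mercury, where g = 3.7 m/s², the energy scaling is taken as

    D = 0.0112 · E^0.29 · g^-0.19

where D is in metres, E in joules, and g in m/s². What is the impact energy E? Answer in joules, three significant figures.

Rearranging: E = [D / (0.0112 · g^-0.19)]^(1/0.29).
D = 1880 m.
g^-0.19 = 3.7^-0.19 = 0.7799
D / (0.0112 × 0.7799) = 1880 / (8.735 × 10^-3) = 2.152 × 10^5
E = (2.152 × 10^5)^3.4483 = 2.450 × 10^18 J

E ≈ 2.45 × 10^18 J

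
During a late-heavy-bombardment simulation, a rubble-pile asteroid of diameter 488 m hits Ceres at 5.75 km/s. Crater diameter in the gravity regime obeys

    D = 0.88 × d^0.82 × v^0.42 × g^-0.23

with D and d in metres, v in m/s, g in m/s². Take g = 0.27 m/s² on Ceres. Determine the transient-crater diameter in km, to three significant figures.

D ≈ 7.22 km

In SI units: v = 5750 m/s.
d^0.82 = 488^0.82 = 160.1
v^0.42 = 5750^0.42 = 37.94
g^-0.23 = 0.27^-0.23 = 1.351
D = 0.88 × 160.1 × 37.94 × 1.351 = 7221 m
   = 7.221 km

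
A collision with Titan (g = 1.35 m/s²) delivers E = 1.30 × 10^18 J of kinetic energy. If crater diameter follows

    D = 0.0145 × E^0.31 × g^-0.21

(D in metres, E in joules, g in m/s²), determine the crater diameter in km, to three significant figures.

E^0.31 = (1.30 × 10^18)^0.31 = 4.124 × 10^5
g^-0.21 = 1.35^-0.21 = 0.9389
D = 0.0145 × 4.124 × 10^5 × 0.9389 = 5614 m
   = 5.614 km

D ≈ 5.61 km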